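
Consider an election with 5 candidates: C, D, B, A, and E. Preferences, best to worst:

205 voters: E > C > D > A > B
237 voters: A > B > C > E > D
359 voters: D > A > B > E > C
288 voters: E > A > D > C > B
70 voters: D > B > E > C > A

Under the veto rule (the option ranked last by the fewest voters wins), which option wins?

E

Last-place votes: C 359, D 237, B 493, A 70, E 0.
E is ranked last by the fewest voters, so E wins.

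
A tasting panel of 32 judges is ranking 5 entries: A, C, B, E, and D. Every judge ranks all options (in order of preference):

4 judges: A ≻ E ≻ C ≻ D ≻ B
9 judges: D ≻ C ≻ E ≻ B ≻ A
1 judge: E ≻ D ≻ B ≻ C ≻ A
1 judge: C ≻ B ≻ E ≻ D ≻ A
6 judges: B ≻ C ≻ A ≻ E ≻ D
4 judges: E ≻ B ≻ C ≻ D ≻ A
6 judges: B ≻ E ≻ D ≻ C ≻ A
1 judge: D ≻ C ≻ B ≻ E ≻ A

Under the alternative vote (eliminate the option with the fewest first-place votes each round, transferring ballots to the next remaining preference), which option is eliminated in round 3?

Round 1: A 4, C 1, B 12, E 5, D 10. Eliminate C.
Round 2: A 4, B 13, E 5, D 10. Eliminate A.
Round 3: B 13, E 9, D 10. Eliminate E.

E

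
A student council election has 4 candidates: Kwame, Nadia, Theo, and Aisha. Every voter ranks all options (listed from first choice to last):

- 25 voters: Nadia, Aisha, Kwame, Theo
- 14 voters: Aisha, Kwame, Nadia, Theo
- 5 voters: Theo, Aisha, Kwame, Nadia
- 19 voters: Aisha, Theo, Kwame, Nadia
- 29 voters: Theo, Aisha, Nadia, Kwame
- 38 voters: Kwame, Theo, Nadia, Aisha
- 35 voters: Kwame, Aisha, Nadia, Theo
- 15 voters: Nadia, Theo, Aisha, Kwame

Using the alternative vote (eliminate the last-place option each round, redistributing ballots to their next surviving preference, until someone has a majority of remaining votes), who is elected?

Kwame

Round 1: Kwame 73, Nadia 40, Theo 34, Aisha 33. Eliminate Aisha.
Round 2: Kwame 87, Nadia 40, Theo 53. Eliminate Nadia.
Round 3: Kwame 112, Theo 68. Kwame has a majority.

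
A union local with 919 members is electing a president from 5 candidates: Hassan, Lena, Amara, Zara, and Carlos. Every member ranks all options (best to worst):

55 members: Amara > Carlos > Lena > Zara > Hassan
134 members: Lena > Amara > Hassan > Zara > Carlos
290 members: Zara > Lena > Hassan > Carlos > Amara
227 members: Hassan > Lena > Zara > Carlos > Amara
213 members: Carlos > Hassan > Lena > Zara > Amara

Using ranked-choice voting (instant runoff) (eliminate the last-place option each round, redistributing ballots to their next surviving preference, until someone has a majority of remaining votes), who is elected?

Round 1: Hassan 227, Lena 134, Amara 55, Zara 290, Carlos 213. Eliminate Amara.
Round 2: Hassan 227, Lena 134, Zara 290, Carlos 268. Eliminate Lena.
Round 3: Hassan 361, Zara 290, Carlos 268. Eliminate Carlos.
Round 4: Hassan 574, Zara 345. Hassan has a majority.

Hassan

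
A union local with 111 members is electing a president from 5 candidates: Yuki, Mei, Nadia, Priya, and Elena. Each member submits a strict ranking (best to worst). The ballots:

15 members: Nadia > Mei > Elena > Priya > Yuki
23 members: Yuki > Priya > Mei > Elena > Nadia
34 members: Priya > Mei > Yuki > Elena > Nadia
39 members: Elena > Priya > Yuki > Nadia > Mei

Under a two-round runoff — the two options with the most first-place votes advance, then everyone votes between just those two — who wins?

Priya

Round 1 first-place votes: Yuki 23, Mei 0, Nadia 15, Priya 34, Elena 39.
Elena and Priya advance.
Runoff: Elena is preferred to Priya by 54 voters; Priya by 57.
Priya wins the runoff.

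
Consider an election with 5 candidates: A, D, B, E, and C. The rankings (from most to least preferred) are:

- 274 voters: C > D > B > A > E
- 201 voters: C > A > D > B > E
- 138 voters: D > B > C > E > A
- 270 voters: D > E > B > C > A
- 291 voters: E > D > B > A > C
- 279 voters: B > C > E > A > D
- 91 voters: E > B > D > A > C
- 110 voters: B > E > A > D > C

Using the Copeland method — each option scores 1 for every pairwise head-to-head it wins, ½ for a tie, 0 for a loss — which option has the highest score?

D

A: loses to D, B, E, and C → score 0.
D: beats A, B, E, and C → score 4.
B: beats A, E, and C; loses to D → score 3.
E: beats A; loses to D, B, and C → score 1.
C: beats A and E; loses to D and B → score 2.
D has the best pairwise record.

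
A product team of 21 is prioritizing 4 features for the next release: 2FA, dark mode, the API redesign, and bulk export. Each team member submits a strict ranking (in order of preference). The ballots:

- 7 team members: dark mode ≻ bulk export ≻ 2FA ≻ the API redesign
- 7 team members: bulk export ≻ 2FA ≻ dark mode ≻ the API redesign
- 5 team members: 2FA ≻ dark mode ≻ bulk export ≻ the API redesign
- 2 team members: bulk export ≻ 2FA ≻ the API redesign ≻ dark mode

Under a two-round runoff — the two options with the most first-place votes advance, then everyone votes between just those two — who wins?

dark mode

Round 1 first-place votes: 2FA 5, dark mode 7, the API redesign 0, bulk export 9.
bulk export and dark mode advance.
Runoff: bulk export is preferred to dark mode by 9 voters; dark mode by 12.
dark mode wins the runoff.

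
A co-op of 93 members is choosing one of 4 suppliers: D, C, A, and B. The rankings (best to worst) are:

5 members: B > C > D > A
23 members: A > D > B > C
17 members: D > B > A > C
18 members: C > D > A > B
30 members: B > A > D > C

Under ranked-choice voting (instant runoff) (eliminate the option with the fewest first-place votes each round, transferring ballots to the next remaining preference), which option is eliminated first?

D

Round 1: D 17, C 18, A 23, B 35. Eliminate D.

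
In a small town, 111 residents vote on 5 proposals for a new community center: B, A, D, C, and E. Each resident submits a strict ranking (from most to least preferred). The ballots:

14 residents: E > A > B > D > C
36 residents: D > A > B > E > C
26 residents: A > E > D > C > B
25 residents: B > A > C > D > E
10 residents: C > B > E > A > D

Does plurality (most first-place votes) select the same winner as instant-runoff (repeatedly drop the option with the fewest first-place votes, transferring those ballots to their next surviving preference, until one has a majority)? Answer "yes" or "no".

Plurality — first-place votes: B 25, A 26, D 36, C 10, E 14. Winner: D.
Instant-runoff — R1 B 25, A 26, D 36, C 10, E 14 (C out); R2 B 35, A 26, D 36, E 14 (E out); R3 B 35, A 40, D 36 (B out); R4 A 75, D 36 (A winner). Winner: A.
The two methods disagree.

no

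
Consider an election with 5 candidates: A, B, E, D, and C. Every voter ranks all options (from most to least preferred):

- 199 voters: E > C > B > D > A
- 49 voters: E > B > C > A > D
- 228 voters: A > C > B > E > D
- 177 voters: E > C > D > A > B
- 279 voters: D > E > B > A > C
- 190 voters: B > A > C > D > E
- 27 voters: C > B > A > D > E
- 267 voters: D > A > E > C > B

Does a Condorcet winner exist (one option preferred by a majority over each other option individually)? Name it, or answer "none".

Checking pairwise contests:
B beats A 744–672.
E beats B 971–445.
A beats E 712–704.
C beats D 870–546.
A beats C 964–452.
Every option loses at least one head-to-head, so there is no Condorcet winner.

none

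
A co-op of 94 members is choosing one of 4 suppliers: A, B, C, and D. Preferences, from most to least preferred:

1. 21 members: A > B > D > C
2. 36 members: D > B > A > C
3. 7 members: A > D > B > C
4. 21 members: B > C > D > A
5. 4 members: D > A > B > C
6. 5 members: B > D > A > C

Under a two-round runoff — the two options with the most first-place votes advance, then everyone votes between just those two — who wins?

Round 1 first-place votes: A 28, B 26, C 0, D 40.
D and A advance.
Runoff: D is preferred to A by 66 voters; A by 28.
D wins the runoff.

D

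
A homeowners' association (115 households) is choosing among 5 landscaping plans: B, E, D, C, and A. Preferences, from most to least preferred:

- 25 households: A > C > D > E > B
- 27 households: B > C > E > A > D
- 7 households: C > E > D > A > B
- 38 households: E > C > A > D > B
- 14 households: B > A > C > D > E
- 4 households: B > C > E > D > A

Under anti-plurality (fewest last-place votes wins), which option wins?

Last-place votes: B 70, E 14, D 27, C 0, A 4.
C is ranked last by the fewest voters, so C wins.

C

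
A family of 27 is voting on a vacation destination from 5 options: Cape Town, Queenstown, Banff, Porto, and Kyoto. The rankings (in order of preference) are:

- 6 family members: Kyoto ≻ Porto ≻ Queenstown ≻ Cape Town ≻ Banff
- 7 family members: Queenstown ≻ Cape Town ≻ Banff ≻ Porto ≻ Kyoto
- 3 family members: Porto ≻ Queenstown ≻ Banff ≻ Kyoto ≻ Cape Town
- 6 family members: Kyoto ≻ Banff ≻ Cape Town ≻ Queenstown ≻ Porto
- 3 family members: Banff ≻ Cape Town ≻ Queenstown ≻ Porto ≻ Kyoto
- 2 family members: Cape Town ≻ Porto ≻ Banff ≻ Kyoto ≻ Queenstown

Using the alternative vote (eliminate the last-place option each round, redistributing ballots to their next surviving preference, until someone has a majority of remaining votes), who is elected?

Round 1: Cape Town 2, Queenstown 7, Banff 3, Porto 3, Kyoto 12. Eliminate Cape Town.
Round 2: Queenstown 7, Banff 3, Porto 5, Kyoto 12. Eliminate Banff.
Round 3: Queenstown 10, Porto 5, Kyoto 12. Eliminate Porto.
Round 4: Queenstown 13, Kyoto 14. Kyoto has a majority.

Kyoto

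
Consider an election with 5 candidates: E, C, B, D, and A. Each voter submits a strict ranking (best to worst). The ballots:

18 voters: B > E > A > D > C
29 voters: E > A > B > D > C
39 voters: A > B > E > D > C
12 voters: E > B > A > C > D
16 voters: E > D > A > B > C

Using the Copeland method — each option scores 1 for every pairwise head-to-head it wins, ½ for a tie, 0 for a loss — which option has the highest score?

E: beats C, D, and A; ties B → score 3.5.
C: loses to E, B, D, and A → score 0.
B: beats C and D; ties E; loses to A → score 2.5.
D: beats C; loses to E, B, and A → score 1.
A: beats C, B, and D; loses to E → score 3.
E has the best pairwise record.

E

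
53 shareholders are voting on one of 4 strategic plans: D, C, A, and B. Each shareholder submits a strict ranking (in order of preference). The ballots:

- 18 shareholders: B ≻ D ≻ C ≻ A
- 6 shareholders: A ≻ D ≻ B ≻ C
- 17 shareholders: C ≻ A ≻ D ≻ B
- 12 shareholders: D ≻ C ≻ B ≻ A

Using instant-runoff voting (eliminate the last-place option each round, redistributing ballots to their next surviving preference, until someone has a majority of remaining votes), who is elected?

D

Round 1: D 12, C 17, A 6, B 18. Eliminate A.
Round 2: D 18, C 17, B 18. Eliminate C.
Round 3: D 35, B 18. D has a majority.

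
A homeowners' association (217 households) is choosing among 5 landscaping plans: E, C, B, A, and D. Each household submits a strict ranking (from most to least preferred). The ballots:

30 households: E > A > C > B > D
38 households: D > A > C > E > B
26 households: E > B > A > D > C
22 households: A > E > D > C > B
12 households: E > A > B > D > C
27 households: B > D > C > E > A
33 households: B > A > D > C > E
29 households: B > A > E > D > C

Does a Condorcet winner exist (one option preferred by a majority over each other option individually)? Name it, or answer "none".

Checking pairwise contests:
A beats E 122–95.
E beats C 119–98.
E beats B 128–89.
B beats A 115–102.
E beats D 119–98.
Every option loses at least one head-to-head, so there is no Condorcet winner.

none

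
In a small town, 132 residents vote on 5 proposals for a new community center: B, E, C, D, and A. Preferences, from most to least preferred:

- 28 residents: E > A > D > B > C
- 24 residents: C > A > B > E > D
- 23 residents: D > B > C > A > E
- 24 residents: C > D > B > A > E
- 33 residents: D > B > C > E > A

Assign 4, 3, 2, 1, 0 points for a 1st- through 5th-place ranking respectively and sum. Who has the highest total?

D

B: 28·1 + 24·2 + 23·3 + 24·2 + 33·3 = 292
E: 28·4 + 24·1 + 23·0 + 24·0 + 33·1 = 169
C: 28·0 + 24·4 + 23·2 + 24·4 + 33·2 = 304
D: 28·2 + 24·0 + 23·4 + 24·3 + 33·4 = 352
A: 28·3 + 24·3 + 23·1 + 24·1 + 33·0 = 203
D has the highest Borda score (352).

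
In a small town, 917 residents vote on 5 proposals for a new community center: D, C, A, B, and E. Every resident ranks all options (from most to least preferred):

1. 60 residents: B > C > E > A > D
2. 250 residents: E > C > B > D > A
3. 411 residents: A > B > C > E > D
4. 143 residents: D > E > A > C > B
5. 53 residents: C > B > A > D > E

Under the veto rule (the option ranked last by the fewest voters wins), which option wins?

C

Last-place votes: D 471, C 0, A 250, B 143, E 53.
C is ranked last by the fewest voters, so C wins.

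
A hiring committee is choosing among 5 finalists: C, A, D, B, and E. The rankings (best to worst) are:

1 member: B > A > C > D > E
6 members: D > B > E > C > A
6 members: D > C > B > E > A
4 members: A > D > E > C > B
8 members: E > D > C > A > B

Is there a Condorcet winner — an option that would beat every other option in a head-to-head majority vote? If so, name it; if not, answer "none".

D vs C: 24–1 for D.
D vs A: 20–5 for D.
D vs B: 24–1 for D.
D vs E: 17–8 for D.
D beats every other option head-to-head.

D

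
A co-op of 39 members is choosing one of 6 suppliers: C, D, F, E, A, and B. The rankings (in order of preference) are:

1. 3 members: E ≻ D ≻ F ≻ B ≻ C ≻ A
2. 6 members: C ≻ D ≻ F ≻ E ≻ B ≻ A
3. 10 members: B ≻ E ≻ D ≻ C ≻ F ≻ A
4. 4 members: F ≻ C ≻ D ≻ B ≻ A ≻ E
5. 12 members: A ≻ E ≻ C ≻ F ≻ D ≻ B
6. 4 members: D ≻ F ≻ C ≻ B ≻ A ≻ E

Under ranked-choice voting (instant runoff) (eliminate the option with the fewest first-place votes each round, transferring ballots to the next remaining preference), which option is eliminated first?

Round 1: C 6, D 4, F 4, E 3, A 12, B 10. Eliminate E.

E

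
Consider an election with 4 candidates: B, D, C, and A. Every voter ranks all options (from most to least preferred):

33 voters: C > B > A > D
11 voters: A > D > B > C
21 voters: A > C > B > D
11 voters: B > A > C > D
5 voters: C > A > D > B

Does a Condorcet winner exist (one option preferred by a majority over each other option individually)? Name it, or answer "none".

none

Checking pairwise contests:
C beats B 59–22.
B beats D 65–16.
A beats C 43–38.
B beats A 44–37.
Every option loses at least one head-to-head, so there is no Condorcet winner.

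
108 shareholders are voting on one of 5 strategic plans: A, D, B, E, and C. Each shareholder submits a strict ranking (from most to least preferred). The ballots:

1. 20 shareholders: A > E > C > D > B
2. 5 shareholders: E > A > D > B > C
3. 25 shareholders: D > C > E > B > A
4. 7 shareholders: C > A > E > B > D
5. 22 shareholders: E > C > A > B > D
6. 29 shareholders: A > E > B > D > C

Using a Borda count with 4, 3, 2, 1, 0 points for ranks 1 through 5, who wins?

E

A: 20·4 + 5·3 + 25·0 + 7·3 + 22·2 + 29·4 = 276
D: 20·1 + 5·2 + 25·4 + 7·0 + 22·0 + 29·1 = 159
B: 20·0 + 5·1 + 25·1 + 7·1 + 22·1 + 29·2 = 117
E: 20·3 + 5·4 + 25·2 + 7·2 + 22·4 + 29·3 = 319
C: 20·2 + 5·0 + 25·3 + 7·4 + 22·3 + 29·0 = 209
E has the highest Borda score (319).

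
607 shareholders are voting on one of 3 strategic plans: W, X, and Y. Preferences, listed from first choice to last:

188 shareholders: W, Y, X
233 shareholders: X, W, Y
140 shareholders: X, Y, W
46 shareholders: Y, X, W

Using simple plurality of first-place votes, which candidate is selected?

X

First-place votes: W 188, X 373, Y 46.
X has the most first-place votes.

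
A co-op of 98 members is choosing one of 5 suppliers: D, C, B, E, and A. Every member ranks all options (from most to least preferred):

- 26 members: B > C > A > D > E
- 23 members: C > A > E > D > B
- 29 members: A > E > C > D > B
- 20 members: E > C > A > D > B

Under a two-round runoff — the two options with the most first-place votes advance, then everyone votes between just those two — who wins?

Round 1 first-place votes: D 0, C 23, B 26, E 20, A 29.
A and B advance.
Runoff: A is preferred to B by 72 voters; B by 26.
A wins the runoff.

A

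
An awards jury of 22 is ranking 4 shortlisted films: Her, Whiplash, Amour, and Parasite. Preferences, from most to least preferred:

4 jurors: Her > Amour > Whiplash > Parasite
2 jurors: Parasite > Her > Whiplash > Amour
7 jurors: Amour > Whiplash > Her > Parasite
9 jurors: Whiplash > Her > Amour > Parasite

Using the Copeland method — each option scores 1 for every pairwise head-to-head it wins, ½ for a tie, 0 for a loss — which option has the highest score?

Her: beats Amour and Parasite; loses to Whiplash → score 2.
Whiplash: beats Her and Parasite; ties Amour → score 2.5.
Amour: beats Parasite; ties Whiplash; loses to Her → score 1.5.
Parasite: loses to Her, Whiplash, and Amour → score 0.
Whiplash has the best pairwise record.

Whiplash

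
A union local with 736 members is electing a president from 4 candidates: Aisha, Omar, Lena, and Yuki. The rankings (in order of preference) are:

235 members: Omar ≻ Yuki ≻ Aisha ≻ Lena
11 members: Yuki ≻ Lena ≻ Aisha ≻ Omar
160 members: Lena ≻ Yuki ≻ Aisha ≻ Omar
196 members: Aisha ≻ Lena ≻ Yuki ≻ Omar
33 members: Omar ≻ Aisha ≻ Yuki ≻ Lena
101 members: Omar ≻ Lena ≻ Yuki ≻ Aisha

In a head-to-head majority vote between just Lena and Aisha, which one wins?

Aisha

Voters preferring Lena to Aisha: 272; preferring Aisha to Lena: 464.
Aisha wins the head-to-head.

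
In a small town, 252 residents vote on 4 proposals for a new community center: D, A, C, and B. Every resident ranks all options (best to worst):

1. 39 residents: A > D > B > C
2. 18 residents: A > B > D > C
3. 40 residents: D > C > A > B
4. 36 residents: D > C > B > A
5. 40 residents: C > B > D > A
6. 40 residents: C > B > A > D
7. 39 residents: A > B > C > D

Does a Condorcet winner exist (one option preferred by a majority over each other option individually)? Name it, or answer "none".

none

Checking pairwise contests:
A beats D 136–116.
C beats A 156–96.
D beats C 133–119.
A beats B 136–116.
Every option loses at least one head-to-head, so there is no Condorcet winner.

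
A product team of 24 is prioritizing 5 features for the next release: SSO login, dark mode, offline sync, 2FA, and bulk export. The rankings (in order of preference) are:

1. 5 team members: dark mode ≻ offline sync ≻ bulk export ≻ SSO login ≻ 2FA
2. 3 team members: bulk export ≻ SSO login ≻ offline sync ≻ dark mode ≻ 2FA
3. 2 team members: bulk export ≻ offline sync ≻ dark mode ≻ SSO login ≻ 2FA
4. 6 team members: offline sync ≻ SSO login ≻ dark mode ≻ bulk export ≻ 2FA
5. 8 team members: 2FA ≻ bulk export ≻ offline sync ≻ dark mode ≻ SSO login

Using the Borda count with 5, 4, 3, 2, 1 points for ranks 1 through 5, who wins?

SSO login: 5·2 + 3·4 + 2·2 + 6·4 + 8·1 = 58
dark mode: 5·5 + 3·2 + 2·3 + 6·3 + 8·2 = 71
offline sync: 5·4 + 3·3 + 2·4 + 6·5 + 8·3 = 91
2FA: 5·1 + 3·1 + 2·1 + 6·1 + 8·5 = 56
bulk export: 5·3 + 3·5 + 2·5 + 6·2 + 8·4 = 84
offline sync has the highest Borda score (91).

offline sync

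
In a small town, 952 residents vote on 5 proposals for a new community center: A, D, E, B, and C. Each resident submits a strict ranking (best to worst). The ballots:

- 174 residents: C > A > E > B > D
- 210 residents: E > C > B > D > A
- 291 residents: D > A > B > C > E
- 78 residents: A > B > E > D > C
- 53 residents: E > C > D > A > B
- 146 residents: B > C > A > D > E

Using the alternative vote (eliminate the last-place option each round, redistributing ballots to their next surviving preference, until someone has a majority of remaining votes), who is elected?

Round 1: A 78, D 291, E 263, B 146, C 174. Eliminate A.
Round 2: D 291, E 263, B 224, C 174. Eliminate C.
Round 3: D 291, E 437, B 224. Eliminate B.
Round 4: D 437, E 515. E has a majority.

E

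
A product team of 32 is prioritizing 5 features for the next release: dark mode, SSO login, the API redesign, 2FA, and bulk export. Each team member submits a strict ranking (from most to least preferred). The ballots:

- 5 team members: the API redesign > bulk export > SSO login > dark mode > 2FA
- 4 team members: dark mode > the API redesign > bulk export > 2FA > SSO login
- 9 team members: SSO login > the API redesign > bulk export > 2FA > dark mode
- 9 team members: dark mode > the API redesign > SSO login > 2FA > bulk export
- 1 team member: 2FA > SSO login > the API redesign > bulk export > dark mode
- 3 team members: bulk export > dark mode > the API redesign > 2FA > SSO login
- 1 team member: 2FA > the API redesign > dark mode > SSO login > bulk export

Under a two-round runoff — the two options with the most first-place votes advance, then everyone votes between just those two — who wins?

dark mode

Round 1 first-place votes: dark mode 13, SSO login 9, the API redesign 5, 2FA 2, bulk export 3.
dark mode and SSO login advance.
Runoff: dark mode is preferred to SSO login by 17 voters; SSO login by 15.
dark mode wins the runoff.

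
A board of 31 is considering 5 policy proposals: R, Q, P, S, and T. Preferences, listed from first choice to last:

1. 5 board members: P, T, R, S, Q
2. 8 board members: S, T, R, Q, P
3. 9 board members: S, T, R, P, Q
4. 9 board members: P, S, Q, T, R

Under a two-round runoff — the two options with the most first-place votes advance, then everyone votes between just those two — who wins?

S

Round 1 first-place votes: R 0, Q 0, P 14, S 17, T 0.
S and P advance.
Runoff: S is preferred to P by 17 voters; P by 14.
S wins the runoff.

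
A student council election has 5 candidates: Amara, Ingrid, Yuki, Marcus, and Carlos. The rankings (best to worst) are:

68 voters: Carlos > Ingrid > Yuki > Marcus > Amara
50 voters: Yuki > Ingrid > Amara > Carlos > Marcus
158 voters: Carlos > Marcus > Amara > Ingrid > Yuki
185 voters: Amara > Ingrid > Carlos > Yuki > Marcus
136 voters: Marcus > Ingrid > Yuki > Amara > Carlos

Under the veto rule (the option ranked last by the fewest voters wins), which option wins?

Last-place votes: Amara 68, Ingrid 0, Yuki 158, Marcus 235, Carlos 136.
Ingrid is ranked last by the fewest voters, so Ingrid wins.

Ingrid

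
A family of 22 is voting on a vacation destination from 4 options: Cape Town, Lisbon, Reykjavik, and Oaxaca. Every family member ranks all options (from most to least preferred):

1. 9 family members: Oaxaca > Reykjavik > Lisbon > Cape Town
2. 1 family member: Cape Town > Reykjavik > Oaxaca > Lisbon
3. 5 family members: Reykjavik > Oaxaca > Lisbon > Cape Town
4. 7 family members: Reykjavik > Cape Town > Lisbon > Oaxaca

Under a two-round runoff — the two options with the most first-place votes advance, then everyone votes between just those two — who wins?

Reykjavik

Round 1 first-place votes: Cape Town 1, Lisbon 0, Reykjavik 12, Oaxaca 9.
Reykjavik and Oaxaca advance.
Runoff: Reykjavik is preferred to Oaxaca by 13 voters; Oaxaca by 9.
Reykjavik wins the runoff.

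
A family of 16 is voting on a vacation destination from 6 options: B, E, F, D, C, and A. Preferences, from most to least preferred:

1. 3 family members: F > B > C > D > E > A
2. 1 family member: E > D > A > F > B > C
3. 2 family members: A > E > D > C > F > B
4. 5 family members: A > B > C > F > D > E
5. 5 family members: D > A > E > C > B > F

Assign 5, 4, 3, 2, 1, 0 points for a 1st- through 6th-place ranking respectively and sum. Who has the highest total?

A

B: 3·4 + 1·1 + 2·0 + 5·4 + 5·1 = 38
E: 3·1 + 1·5 + 2·4 + 5·0 + 5·3 = 31
F: 3·5 + 1·2 + 2·1 + 5·2 + 5·0 = 29
D: 3·2 + 1·4 + 2·3 + 5·1 + 5·5 = 46
C: 3·3 + 1·0 + 2·2 + 5·3 + 5·2 = 38
A: 3·0 + 1·3 + 2·5 + 5·5 + 5·4 = 58
A has the highest Borda score (58).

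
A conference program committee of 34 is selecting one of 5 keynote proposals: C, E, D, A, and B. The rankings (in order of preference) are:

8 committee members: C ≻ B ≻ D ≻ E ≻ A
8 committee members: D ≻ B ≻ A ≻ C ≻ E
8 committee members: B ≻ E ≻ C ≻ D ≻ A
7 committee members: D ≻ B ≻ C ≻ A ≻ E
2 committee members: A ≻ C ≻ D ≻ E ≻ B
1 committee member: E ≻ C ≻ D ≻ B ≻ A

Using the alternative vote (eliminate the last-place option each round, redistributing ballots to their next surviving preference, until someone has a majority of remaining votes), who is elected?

Round 1: C 8, E 1, D 15, A 2, B 8. Eliminate E.
Round 2: C 9, D 15, A 2, B 8. Eliminate A.
Round 3: C 11, D 15, B 8. Eliminate B.
Round 4: C 19, D 15. C has a majority.

C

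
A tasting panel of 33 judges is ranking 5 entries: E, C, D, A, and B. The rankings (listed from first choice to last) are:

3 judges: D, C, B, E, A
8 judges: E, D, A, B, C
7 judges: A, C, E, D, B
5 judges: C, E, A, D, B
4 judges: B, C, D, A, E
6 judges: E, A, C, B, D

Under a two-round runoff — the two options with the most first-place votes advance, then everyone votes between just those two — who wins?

Round 1 first-place votes: E 14, C 5, D 3, A 7, B 4.
E and A advance.
Runoff: E is preferred to A by 22 voters; A by 11.
E wins the runoff.

E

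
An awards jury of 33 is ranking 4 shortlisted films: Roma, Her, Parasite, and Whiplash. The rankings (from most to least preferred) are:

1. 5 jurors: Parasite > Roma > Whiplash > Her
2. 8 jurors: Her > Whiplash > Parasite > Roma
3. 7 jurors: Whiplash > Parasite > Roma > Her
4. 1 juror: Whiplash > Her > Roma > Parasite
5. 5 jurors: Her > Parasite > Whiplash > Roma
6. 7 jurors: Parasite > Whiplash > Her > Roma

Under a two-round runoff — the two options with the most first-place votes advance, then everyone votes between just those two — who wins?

Parasite

Round 1 first-place votes: Roma 0, Her 13, Parasite 12, Whiplash 8.
Her and Parasite advance.
Runoff: Her is preferred to Parasite by 14 voters; Parasite by 19.
Parasite wins the runoff.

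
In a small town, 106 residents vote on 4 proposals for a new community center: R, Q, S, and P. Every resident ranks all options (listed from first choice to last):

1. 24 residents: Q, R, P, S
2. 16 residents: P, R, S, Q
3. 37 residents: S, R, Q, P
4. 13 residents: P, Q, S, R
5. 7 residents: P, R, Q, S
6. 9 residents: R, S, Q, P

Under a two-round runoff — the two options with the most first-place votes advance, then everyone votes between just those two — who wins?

P

Round 1 first-place votes: R 9, Q 24, S 37, P 36.
S and P advance.
Runoff: S is preferred to P by 46 voters; P by 60.
P wins the runoff.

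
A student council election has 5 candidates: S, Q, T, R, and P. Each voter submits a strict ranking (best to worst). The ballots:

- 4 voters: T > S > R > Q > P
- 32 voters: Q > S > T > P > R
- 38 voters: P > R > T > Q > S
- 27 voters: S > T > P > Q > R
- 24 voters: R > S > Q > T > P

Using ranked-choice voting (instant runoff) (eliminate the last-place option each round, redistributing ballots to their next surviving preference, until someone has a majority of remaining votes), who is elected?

Round 1: S 27, Q 32, T 4, R 24, P 38. Eliminate T.
Round 2: S 31, Q 32, R 24, P 38. Eliminate R.
Round 3: S 55, Q 32, P 38. Eliminate Q.
Round 4: S 87, P 38. S has a majority.

S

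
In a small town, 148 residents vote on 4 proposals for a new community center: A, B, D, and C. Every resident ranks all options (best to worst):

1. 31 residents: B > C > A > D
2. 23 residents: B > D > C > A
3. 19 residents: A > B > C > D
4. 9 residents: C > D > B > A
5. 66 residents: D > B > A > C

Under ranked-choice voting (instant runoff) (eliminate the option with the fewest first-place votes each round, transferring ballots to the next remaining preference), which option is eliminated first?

C

Round 1: A 19, B 54, D 66, C 9. Eliminate C.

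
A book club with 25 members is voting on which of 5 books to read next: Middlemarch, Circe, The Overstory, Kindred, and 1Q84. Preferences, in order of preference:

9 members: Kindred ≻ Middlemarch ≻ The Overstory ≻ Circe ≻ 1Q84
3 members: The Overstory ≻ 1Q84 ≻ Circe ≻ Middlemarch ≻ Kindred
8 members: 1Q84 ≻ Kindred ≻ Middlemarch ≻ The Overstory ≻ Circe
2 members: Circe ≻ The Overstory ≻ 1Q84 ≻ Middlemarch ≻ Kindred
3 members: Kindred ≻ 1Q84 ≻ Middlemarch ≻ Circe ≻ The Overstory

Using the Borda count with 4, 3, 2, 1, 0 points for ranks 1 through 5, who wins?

Middlemarch: 9·3 + 3·1 + 8·2 + 2·1 + 3·2 = 54
Circe: 9·1 + 3·2 + 8·0 + 2·4 + 3·1 = 26
The Overstory: 9·2 + 3·4 + 8·1 + 2·3 + 3·0 = 44
Kindred: 9·4 + 3·0 + 8·3 + 2·0 + 3·4 = 72
1Q84: 9·0 + 3·3 + 8·4 + 2·2 + 3·3 = 54
Kindred has the highest Borda score (72).

Kindred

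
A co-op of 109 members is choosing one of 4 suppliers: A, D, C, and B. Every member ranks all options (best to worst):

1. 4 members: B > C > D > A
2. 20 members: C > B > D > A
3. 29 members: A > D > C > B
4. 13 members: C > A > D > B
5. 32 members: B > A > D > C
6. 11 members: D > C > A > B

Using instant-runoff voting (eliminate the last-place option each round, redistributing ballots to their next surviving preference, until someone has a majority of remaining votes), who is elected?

Round 1: A 29, D 11, C 33, B 36. Eliminate D.
Round 2: A 29, C 44, B 36. Eliminate A.
Round 3: C 73, B 36. C has a majority.

C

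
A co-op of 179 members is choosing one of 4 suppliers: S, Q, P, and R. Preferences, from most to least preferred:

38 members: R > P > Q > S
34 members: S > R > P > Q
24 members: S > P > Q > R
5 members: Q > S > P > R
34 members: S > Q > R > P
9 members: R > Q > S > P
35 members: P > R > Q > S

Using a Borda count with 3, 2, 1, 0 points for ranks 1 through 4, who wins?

S: 38·0 + 34·3 + 24·3 + 5·2 + 34·3 + 9·1 + 35·0 = 295
Q: 38·1 + 34·0 + 24·1 + 5·3 + 34·2 + 9·2 + 35·1 = 198
P: 38·2 + 34·1 + 24·2 + 5·1 + 34·0 + 9·0 + 35·3 = 268
R: 38·3 + 34·2 + 24·0 + 5·0 + 34·1 + 9·3 + 35·2 = 313
R has the highest Borda score (313).

R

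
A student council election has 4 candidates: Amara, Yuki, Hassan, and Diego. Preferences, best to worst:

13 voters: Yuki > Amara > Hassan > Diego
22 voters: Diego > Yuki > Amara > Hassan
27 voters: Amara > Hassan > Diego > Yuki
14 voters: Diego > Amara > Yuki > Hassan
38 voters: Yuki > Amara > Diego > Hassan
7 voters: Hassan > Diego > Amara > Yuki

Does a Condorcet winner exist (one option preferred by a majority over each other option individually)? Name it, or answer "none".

Checking pairwise contests:
Yuki beats Amara 73–48.
Diego beats Yuki 70–51.
Amara beats Hassan 114–7.
Amara beats Diego 78–43.
Every option loses at least one head-to-head, so there is no Condorcet winner.

none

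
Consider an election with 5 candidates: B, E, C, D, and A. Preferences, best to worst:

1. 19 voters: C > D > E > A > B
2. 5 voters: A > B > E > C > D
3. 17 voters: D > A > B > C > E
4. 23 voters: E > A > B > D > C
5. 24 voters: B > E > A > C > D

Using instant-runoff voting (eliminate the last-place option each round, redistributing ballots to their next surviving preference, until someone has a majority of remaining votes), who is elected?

Round 1: B 24, E 23, C 19, D 17, A 5. Eliminate A.
Round 2: B 29, E 23, C 19, D 17. Eliminate D.
Round 3: B 46, E 23, C 19. B has a majority.

B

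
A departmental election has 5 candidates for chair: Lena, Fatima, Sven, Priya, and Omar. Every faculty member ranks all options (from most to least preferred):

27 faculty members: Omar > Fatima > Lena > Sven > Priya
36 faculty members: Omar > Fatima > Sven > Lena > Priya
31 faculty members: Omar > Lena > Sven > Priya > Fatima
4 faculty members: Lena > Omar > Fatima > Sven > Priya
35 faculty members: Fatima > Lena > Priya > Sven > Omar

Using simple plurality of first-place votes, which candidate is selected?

First-place votes: Lena 4, Fatima 35, Sven 0, Priya 0, Omar 94.
Omar has the most first-place votes.

Omar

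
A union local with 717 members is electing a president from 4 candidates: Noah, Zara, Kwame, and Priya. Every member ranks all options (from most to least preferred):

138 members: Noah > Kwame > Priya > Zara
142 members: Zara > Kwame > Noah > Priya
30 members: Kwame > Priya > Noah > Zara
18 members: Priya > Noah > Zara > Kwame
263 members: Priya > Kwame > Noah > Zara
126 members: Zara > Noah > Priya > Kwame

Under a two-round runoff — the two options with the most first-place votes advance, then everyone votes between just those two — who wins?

Priya

Round 1 first-place votes: Noah 138, Zara 268, Kwame 30, Priya 281.
Priya and Zara advance.
Runoff: Priya is preferred to Zara by 449 voters; Zara by 268.
Priya wins the runoff.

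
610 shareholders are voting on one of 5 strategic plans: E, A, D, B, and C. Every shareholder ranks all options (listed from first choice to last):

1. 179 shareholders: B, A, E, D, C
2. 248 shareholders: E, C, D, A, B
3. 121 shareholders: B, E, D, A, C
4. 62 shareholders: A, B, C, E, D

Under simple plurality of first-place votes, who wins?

First-place votes: E 248, A 62, D 0, B 300, C 0.
B has the most first-place votes.

B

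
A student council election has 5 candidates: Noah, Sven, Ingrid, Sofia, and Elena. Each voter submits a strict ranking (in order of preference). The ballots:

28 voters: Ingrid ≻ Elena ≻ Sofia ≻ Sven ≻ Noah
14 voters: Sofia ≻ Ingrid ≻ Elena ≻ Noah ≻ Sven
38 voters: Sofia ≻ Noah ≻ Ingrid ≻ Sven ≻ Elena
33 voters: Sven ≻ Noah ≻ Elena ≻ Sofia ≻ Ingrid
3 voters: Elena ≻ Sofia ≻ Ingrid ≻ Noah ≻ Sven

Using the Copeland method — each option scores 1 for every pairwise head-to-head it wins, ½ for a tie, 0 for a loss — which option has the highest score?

Noah: beats Ingrid and Elena; loses to Sven and Sofia → score 2.
Sven: beats Noah and Elena; loses to Ingrid and Sofia → score 2.
Ingrid: beats Sven and Elena; loses to Noah and Sofia → score 2.
Sofia: beats Noah, Sven, and Ingrid; loses to Elena → score 3.
Elena: beats Sofia; loses to Noah, Sven, and Ingrid → score 1.
Sofia has the best pairwise record.

Sofia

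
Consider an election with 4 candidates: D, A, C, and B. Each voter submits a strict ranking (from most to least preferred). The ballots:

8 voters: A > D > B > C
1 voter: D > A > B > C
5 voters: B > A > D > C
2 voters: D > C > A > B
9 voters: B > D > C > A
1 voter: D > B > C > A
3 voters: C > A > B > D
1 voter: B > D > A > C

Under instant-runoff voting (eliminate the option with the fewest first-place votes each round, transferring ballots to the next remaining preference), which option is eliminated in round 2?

D

Round 1: D 4, A 8, C 3, B 15. Eliminate C.
Round 2: D 4, A 11, B 15. Eliminate D.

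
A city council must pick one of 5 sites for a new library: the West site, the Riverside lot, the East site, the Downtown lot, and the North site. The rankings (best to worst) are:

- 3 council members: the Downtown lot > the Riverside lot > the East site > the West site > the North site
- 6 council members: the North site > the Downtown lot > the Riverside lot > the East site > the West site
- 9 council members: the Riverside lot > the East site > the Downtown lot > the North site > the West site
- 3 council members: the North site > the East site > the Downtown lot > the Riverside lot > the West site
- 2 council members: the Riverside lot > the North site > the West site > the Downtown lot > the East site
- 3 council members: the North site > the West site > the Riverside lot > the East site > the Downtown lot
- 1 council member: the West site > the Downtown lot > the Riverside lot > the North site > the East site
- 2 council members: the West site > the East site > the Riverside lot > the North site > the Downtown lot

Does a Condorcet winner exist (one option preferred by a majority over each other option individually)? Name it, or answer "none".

the Riverside lot

the Riverside lot vs the West site: 23–6 for the Riverside lot.
the Riverside lot vs the East site: 24–5 for the Riverside lot.
the Riverside lot vs the Downtown lot: 16–13 for the Riverside lot.
the Riverside lot vs the North site: 17–12 for the Riverside lot.
the Riverside lot beats every other option head-to-head.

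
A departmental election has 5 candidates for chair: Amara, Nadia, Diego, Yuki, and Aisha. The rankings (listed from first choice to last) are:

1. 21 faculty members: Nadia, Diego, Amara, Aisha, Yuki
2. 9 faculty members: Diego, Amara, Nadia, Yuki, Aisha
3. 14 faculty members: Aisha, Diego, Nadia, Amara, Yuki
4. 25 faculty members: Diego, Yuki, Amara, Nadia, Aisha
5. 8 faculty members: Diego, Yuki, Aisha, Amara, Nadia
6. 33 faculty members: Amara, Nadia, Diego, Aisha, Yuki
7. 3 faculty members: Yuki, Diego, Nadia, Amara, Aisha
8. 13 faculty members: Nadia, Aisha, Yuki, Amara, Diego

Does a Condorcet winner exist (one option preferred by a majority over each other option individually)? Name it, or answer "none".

Checking pairwise contests:
Diego beats Amara 80–46.
Amara beats Nadia 75–51.
Nadia beats Diego 67–59.
Amara beats Yuki 77–49.
Amara beats Aisha 91–35.
Every option loses at least one head-to-head, so there is no Condorcet winner.

none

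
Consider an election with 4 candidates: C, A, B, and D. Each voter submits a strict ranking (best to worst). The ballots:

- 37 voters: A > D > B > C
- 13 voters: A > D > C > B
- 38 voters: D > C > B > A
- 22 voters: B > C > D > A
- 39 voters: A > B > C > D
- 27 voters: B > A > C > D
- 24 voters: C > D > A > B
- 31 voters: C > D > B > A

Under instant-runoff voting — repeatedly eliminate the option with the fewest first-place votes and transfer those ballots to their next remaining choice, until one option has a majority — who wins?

A

Round 1: C 55, A 89, B 49, D 38. Eliminate D.
Round 2: C 93, A 89, B 49. Eliminate B.
Round 3: C 115, A 116. A has a majority.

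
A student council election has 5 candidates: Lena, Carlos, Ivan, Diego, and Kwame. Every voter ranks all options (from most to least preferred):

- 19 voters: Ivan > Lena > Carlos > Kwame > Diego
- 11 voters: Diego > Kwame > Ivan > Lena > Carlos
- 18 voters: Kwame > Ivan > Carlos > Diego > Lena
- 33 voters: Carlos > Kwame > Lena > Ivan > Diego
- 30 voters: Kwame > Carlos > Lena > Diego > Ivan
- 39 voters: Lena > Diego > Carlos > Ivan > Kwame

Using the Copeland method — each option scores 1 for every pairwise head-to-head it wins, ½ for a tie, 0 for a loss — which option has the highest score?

Carlos

Lena: beats Ivan and Diego; loses to Carlos and Kwame → score 2.
Carlos: beats Lena, Ivan, Diego, and Kwame → score 4.
Ivan: loses to Lena, Carlos, Diego, and Kwame → score 0.
Diego: beats Ivan; loses to Lena, Carlos, and Kwame → score 1.
Kwame: beats Lena, Ivan, and Diego; loses to Carlos → score 3.
Carlos has the best pairwise record.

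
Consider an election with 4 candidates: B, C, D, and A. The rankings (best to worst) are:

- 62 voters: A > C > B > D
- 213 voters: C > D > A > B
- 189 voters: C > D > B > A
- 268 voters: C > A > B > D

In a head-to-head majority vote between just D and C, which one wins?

C

Voters preferring D to C: 0; preferring C to D: 732.
C wins the head-to-head.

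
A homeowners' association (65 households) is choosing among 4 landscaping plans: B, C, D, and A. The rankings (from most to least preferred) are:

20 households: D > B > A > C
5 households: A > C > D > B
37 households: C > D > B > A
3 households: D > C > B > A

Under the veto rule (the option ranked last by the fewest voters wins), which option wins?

D

Last-place votes: B 5, C 20, D 0, A 40.
D is ranked last by the fewest voters, so D wins.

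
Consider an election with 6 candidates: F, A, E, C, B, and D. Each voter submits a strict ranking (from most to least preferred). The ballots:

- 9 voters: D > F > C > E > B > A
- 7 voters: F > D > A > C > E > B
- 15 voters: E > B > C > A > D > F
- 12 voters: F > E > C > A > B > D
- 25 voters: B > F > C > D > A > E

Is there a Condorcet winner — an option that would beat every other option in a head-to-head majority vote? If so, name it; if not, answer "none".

Checking pairwise contests:
B beats F 40–28.
F beats A 53–15.
F beats E 53–15.
F beats C 53–15.
E beats B 43–25.
F beats D 44–24.
Every option loses at least one head-to-head, so there is no Condorcet winner.

none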